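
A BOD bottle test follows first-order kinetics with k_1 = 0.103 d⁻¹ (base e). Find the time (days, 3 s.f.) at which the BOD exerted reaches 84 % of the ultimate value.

y/L₀ = 1 − e^(−k_1 t) = 0.84 ⇒ e^(−k_1 t) = 0.160
t = −ln(0.160) / 0.103 = 1.833 / 0.103 = 17.79 d.

t ≈ 17.8 d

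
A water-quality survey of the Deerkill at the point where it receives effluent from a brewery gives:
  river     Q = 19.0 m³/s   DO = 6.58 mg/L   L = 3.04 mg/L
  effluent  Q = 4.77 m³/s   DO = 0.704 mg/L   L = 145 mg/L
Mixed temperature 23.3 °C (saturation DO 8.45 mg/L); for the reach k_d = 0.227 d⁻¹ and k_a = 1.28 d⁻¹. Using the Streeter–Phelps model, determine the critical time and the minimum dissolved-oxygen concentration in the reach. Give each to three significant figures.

Mixed DO = (19.0×6.58 + 4.77×0.704)/(19.0+4.77) = 128.4/23.77 = 5.401 mg/L.
Mixed L₀ = (19.0×3.04 + 4.77×145)/(23.77) = 749.4/23.77 = 31.53 mg/L.
Initial deficit D₀ = C_s − DO₀ = 8.45 − 5.401 = 3.049 mg/L.
t_c = (1/1.053) ln[(1.28/0.227)(1 − 3.049×1.053/(0.227×31.53))] = 0.9497 × ln(3.109) = 1.077 d.
D_c = (0.227/1.28) × 31.53 × e^(−0.227×1.077) = 0.1773 × 31.53 × 0.7831 = 4.378 mg/L.
Minimum DO = 8.45 − 4.378 = 4.072 mg/L.

t_c ≈ 1.08 d; minimum DO ≈ 4.07 mg/L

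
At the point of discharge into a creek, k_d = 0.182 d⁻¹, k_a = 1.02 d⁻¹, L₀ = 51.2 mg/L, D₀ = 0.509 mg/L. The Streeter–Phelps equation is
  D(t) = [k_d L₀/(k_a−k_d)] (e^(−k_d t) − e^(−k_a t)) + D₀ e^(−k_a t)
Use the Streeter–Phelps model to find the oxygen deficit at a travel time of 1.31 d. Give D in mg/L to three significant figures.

k_d L₀/(k_a−k_d) = 0.182×51.2/(1.02−0.182) = 9.318/0.8380 = 11.12 mg/L.
e^(−k_d t) = e^(−0.182×1.310) = 0.7879; e^(−k_a t) = e^(−1.02×1.310) = 0.2628.
D = 11.12 × (0.7879 − 0.2628) + 0.509 × 0.2628 = 5.838 + 0.1338 = 5.972 mg/L.

D ≈ 5.97 mg/L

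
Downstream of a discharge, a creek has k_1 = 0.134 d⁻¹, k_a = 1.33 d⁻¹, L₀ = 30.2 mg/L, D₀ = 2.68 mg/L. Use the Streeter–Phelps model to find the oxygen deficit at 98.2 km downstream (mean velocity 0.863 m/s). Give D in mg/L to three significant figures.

D ≈ 2.71 mg/L

Travel time t = x/v = 98.2 km / (0.863 m/s) = 98200 m / 0.863 m/s = 113800 s = 1.317 d.
k_1 L₀/(k_a−k_1) = 0.134×30.2/(1.33−0.134) = 4.047/1.196 = 3.384 mg/L.
e^(−k_1 t) = e^(−0.134×1.317) = 0.8382; e^(−k_a t) = e^(−1.33×1.317) = 0.1735.
D = 3.384 × (0.8382 − 0.1735) + 2.68 × 0.1735 = 2.249 + 0.4650 = 2.714 mg/L.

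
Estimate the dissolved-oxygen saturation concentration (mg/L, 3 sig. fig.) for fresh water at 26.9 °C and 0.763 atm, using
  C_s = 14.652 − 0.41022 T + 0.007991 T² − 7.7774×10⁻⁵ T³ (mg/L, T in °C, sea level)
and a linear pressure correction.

At sea level: C_s = 14.652 − 0.41022×26.9 + 0.007991×26.9² − 7.7774×10⁻⁵×26.9³ = 7.886 mg/L.
Pressure correction: C_s' = 7.886 × 0.763 = 6.017 mg/L.

C_s ≈ 6.02 mg/L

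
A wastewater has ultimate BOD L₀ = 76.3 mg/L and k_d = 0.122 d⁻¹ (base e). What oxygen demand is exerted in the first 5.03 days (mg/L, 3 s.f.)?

y ≈ 35.0 mg/L

y_t = L₀(1 − e^(−k_d t)) = 76.3 × (1 − e^(−0.122×5.03))
= 76.3 × (1 − 0.5414) = 76.3 × 0.4586 = 34.99 mg/L.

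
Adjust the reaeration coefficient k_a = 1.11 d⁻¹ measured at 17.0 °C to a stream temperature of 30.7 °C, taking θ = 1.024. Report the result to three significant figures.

k_a ≈ 1.54 d⁻¹

k_a(T₂) = k_a(T₁) · θ^(T₂−T₁) = 1.11 × 1.024^(30.7−17.0)
= 1.11 × 1.024^13.7 = 1.11 × 1.384 = 1.536 d⁻¹.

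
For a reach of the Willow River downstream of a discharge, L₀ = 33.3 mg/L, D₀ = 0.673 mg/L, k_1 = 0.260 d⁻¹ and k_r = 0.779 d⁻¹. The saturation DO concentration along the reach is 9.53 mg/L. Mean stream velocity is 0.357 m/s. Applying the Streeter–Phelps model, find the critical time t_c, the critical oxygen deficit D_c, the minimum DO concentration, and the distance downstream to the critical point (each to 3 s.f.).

t_c = [1/(k_r−k_1)] ln[(k_r/k_1)(1 − D₀(k_r−k_1)/(k_1 L₀))]
= [1/(0.779−0.260)] ln[(0.779/0.260)(1 − 0.673×0.5190/(0.260×33.3))]
= (1/0.5190) ln[2.996 × 0.9597] = 1.927 × ln(2.875) = 1.927 × 1.056 = 2.035 d.
D_c = (k_1/k_r) L₀ e^(−k_1 t_c) = (0.260/0.779) × 33.3 × e^(−0.260×2.035) = 0.3338 × 33.3 × 0.5891 = 6.548 mg/L.
Minimum DO = C_s − D_c = 9.53 − 6.548 = 2.982 mg/L.
x_c = v t_c = 0.357 m/s × 2.035 d × 86400 s/d = 62770 m ≈ 62.8 km.

t_c ≈ 2.03 d; D_c ≈ 6.55 mg/L; min DO ≈ 2.98 mg/L; x_c ≈ 62.8 km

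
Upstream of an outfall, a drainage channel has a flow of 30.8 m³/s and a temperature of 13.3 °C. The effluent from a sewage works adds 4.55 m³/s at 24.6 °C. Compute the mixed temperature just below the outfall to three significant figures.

14.8 °C

Flow-weighted mixing: C = (Q_r C_r + Q_w C_w)/(Q_r + Q_w)
= (30.8×13.3 + 4.55×24.6)/(30.8 + 4.55) = 521.6/35.35 = 14.75 °C.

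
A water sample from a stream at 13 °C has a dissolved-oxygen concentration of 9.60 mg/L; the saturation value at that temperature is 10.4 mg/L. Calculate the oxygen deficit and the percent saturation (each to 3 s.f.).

D ≈ 0.800 mg/L; 92.3 % saturation

D = C_s − C = 10.4 − 9.60 = 0.800 mg/L.
% saturation = 9.60/10.4 × 100 = 92.3 %.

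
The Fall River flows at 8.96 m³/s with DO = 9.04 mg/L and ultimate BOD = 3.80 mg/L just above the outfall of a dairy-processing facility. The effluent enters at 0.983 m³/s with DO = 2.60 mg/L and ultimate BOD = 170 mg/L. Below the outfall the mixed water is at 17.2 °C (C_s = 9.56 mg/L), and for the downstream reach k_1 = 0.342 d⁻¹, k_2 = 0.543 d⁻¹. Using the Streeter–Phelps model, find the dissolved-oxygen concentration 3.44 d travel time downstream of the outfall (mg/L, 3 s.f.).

Mixed DO = (8.96×9.04 + 0.983×2.60)/(8.96+0.983) = 83.55/9.943 = 8.403 mg/L.
Mixed L₀ = (8.96×3.80 + 0.983×170)/(9.943) = 201.2/9.943 = 20.23 mg/L.
Initial deficit D₀ = C_s − DO₀ = 9.56 − 8.403 = 1.157 mg/L.
D(3.44) = [0.342×20.23/(0.543−0.342)](e^(−0.342×3.44) − e^(−0.543×3.44)) + 1.157 e^(−0.543×3.44)
= 34.42 × (0.3084 − 0.1544) + 1.157 × 0.1544 = 5.477 mg/L.
DO = 9.56 − 5.477 = 4.083 mg/L.

DO ≈ 4.08 mg/L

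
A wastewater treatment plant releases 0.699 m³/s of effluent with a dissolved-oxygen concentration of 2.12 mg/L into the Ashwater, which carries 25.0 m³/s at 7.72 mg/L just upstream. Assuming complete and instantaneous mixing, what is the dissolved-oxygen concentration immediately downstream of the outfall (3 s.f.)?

Flow-weighted mixing: C = (Q_r C_r + Q_w C_w)/(Q_r + Q_w)
= (25.0×7.72 + 0.699×2.12)/(25.0 + 0.699) = 194.5/25.70 = 7.568 mg/L.

7.57 mg/L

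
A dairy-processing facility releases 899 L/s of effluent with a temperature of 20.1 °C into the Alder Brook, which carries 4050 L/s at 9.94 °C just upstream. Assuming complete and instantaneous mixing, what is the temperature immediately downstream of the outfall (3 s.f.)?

Flow-weighted mixing: C = (Q_r C_r + Q_w C_w)/(Q_r + Q_w)
= (4050×9.94 + 899×20.1)/(4050 + 899) = 58330/4949 = 11.79 °C.

11.8 °C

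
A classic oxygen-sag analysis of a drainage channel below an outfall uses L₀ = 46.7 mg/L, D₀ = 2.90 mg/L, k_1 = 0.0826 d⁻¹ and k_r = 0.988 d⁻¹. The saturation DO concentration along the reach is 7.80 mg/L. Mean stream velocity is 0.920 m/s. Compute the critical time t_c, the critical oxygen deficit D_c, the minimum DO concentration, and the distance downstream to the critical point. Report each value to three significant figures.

t_c ≈ 1.48 d; D_c ≈ 3.45 mg/L; min DO ≈ 4.35 mg/L; x_c ≈ 118 km

With k_r/k_1 = 11.96 and 1 − D₀(k_r−k_1)/(k_1 L₀) = 0.3193,
t_c = ln(11.96 × 0.3193) / (0.988 − 0.0826) = ln(3.819) / 0.9054 = 1.340/0.9054 = 1.480 d.
D_c = (k_1/k_r) L₀ e^(−k_1 t_c) = (0.0826/0.988) × 46.7 × e^(−0.0826×1.480) = 0.08360 × 46.7 × 0.8849 = 3.455 mg/L.
Minimum DO = C_s − D_c = 7.80 − 3.455 = 4.345 mg/L.
x_c = v t_c = 0.920 m/s × 1.480 d × 86400 s/d = 117700 m ≈ 118 km.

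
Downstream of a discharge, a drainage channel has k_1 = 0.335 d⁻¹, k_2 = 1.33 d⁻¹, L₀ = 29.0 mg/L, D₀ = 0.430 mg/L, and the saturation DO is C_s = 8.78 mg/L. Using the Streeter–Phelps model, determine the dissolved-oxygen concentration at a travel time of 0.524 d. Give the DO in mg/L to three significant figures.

DO ≈ 5.24 mg/L

k_1 L₀/(k_2−k_1) = 0.335×29.0/(1.33−0.335) = 9.715/0.9950 = 9.764 mg/L.
e^(−k_1 t) = e^(−0.335×0.5240) = 0.8390; e^(−k_2 t) = e^(−1.33×0.5240) = 0.4981.
D = 9.764 × (0.8390 − 0.4981) + 0.430 × 0.4981 = 3.328 + 0.2142 = 3.543 mg/L.
DO = C_s − D = 8.78 − 3.543 = 5.237 mg/L.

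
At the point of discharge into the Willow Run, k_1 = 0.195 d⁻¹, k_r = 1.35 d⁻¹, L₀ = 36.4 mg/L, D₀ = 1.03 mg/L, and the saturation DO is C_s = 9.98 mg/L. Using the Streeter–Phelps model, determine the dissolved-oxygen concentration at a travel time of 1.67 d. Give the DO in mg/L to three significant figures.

k_1 L₀/(k_r−k_1) = 0.195×36.4/(1.35−0.195) = 7.098/1.155 = 6.145 mg/L.
e^(−k_1 t) = e^(−0.195×1.670) = 0.7221; e^(−k_r t) = e^(−1.35×1.670) = 0.1049.
D = 6.145 × (0.7221 − 0.1049) + 1.03 × 0.1049 = 3.793 + 0.1081 = 3.901 mg/L.
DO = C_s − D = 9.98 − 3.901 = 6.079 mg/L.

DO ≈ 6.08 mg/L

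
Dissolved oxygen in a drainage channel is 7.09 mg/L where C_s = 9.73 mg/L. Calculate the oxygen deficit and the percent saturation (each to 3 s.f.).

D = C_s − C = 9.73 − 7.09 = 2.64 mg/L.
% saturation = 7.09/9.73 × 100 = 72.9 %.

D ≈ 2.64 mg/L; 72.9 % saturation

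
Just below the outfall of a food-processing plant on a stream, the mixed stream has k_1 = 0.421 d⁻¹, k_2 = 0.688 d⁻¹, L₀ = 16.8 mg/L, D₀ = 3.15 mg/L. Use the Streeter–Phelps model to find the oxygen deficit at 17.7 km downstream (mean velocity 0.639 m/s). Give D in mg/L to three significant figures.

Travel time t = x/v = 17.7 km / (0.639 m/s) = 17700 m / 0.639 m/s = 27700 s = 0.3206 d.
k_1 L₀/(k_2−k_1) = 0.421×16.8/(0.688−0.421) = 7.073/0.2670 = 26.49 mg/L.
e^(−k_1 t) = e^(−0.421×0.3206) = 0.8737; e^(−k_2 t) = e^(−0.688×0.3206) = 0.8021.
D = 26.49 × (0.8737 − 0.8021) + 3.15 × 0.8021 = 1.899 + 2.526 = 4.425 mg/L.

D ≈ 4.43 mg/L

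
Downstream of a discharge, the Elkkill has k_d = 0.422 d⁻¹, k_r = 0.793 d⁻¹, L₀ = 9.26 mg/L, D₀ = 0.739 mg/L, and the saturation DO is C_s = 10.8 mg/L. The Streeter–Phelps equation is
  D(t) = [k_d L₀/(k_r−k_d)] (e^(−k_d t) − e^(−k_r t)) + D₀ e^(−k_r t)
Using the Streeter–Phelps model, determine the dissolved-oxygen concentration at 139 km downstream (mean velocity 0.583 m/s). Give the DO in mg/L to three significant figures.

Travel time t = x/v = 139 km / (0.583 m/s) = 139000 m / 0.583 m/s = 238400 s = 2.760 d.
k_d L₀/(k_r−k_d) = 0.422×9.26/(0.793−0.422) = 3.908/0.3710 = 10.53 mg/L.
e^(−k_d t) = e^(−0.422×2.760) = 0.3121; e^(−k_r t) = e^(−0.793×2.760) = 0.1121.
D = 10.53 × (0.3121 − 0.1121) + 0.739 × 0.1121 = 2.106 + 0.08285 = 2.189 mg/L.
DO = C_s − D = 10.8 − 2.189 = 8.611 mg/L.

DO ≈ 8.61 mg/L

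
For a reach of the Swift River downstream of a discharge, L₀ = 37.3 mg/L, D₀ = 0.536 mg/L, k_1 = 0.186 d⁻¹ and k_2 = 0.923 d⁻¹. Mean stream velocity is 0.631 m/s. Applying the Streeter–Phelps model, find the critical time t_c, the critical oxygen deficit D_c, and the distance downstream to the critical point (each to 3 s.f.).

At the critical point dD/dt = 0, so k_1 L₀ e^(−k_1 t) = k_2 D. Substituting D(t) from the Streeter–Phelps equation and solving for t gives
t_c = ln[(k_2/k_1)(1 − D₀(k_2−k_1)/(k_1 L₀))] / (k_2−k_1).
Here k_2−k_1 = 0.7370 d⁻¹ and 1 − D₀(k_2−k_1)/(k_1 L₀) = 1 − 0.536×0.7370/(0.186×37.3) = 0.9431, so
t_c = ln(4.962 × 0.9431) / 0.7370 = 1.543 / 0.7370 = 2.094 d.
D_c = (k_1/k_2) L₀ e^(−k_1 t_c) = (0.186/0.923) × 37.3 × e^(−0.186×2.094) = 0.2015 × 37.3 × 0.6774 = 5.092 mg/L.
x_c = v t_c = 0.631 m/s × 2.094 d × 86400 s/d = 114200 m ≈ 114 km.

t_c ≈ 2.09 d; D_c ≈ 5.09 mg/L; x_c ≈ 114 km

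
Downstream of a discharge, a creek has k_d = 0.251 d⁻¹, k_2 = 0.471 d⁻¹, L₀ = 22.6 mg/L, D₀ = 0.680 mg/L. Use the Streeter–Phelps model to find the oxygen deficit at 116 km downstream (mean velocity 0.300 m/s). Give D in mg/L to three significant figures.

D ≈ 5.34 mg/L

Travel time t = x/v = 116 km / (0.300 m/s) = 116000 m / 0.300 m/s = 386700 s = 4.475 d.
k_d L₀/(k_2−k_d) = 0.251×22.6/(0.471−0.251) = 5.673/0.2200 = 25.78 mg/L.
e^(−k_d t) = e^(−0.251×4.475) = 0.3252; e^(−k_2 t) = e^(−0.471×4.475) = 0.1215.
D = 25.78 × (0.3252 − 0.1215) + 0.680 × 0.1215 = 5.253 + 0.08262 = 5.335 mg/L.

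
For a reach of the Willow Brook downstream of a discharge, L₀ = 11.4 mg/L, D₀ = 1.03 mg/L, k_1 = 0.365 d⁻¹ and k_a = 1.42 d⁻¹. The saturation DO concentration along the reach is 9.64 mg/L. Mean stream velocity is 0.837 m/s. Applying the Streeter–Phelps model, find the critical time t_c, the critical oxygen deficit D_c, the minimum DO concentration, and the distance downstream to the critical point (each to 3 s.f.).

t_c ≈ 1.00 d; D_c ≈ 2.03 mg/L; min DO ≈ 7.61 mg/L; x_c ≈ 72.4 km

At the critical point dD/dt = 0, so k_1 L₀ e^(−k_1 t) = k_a D. Substituting D(t) from the Streeter–Phelps equation and solving for t gives
t_c = ln[(k_a/k_1)(1 − D₀(k_a−k_1)/(k_1 L₀))] / (k_a−k_1).
Here k_a−k_1 = 1.055 d⁻¹ and 1 − D₀(k_a−k_1)/(k_1 L₀) = 1 − 1.03×1.055/(0.365×11.4) = 0.7388, so
t_c = ln(3.890 × 0.7388) / 1.055 = 1.056 / 1.055 = 1.001 d.
D_c = (k_1/k_a) L₀ e^(−k_1 t_c) = (0.365/1.42) × 11.4 × e^(−0.365×1.001) = 0.2570 × 11.4 × 0.6940 = 2.034 mg/L.
Minimum DO = C_s − D_c = 9.64 − 2.034 = 7.606 mg/L.
x_c = v t_c = 0.837 m/s × 1.001 d × 86400 s/d = 72380 m ≈ 72.4 km.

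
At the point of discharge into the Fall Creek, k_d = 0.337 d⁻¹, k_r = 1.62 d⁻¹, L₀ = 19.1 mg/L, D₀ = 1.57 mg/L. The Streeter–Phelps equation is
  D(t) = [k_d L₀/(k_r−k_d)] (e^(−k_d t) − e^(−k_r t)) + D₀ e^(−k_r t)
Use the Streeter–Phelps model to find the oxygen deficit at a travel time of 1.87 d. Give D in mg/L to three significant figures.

D ≈ 2.50 mg/L

k_d L₀/(k_r−k_d) = 0.337×19.1/(1.62−0.337) = 6.437/1.283 = 5.017 mg/L.
e^(−k_d t) = e^(−0.337×1.870) = 0.5325; e^(−k_r t) = e^(−1.62×1.870) = 0.04834.
D = 5.017 × (0.5325 − 0.04834) + 1.57 × 0.04834 = 2.429 + 0.07590 = 2.505 mg/L.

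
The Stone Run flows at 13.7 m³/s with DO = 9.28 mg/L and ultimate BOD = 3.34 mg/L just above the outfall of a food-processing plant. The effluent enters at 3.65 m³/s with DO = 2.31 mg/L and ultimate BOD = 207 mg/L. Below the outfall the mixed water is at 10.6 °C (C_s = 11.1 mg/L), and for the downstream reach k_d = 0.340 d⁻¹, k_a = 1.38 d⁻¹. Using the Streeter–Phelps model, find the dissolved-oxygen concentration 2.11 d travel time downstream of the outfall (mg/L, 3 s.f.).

Mixed DO = (13.7×9.28 + 3.65×2.31)/(13.7+3.65) = 135.6/17.35 = 7.814 mg/L.
Mixed L₀ = (13.7×3.34 + 3.65×207)/(17.35) = 801.3/17.35 = 46.18 mg/L.
Initial deficit D₀ = C_s − DO₀ = 11.1 − 7.814 = 3.286 mg/L.
D(2.11) = [0.340×46.18/(1.38−0.340)](e^(−0.340×2.11) − e^(−1.38×2.11)) + 3.286 e^(−1.38×2.11)
= 15.10 × (0.4880 − 0.05438) + 3.286 × 0.05438 = 6.726 mg/L.
DO = 11.1 − 6.726 = 4.374 mg/L.

DO ≈ 4.37 mg/L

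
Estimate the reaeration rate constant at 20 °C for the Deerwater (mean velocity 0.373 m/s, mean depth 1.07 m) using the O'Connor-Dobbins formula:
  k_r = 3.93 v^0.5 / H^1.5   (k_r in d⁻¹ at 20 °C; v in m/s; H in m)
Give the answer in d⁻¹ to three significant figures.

k_r ≈ 2.17 d⁻¹

k_r = 3.93 × 0.373^0.5 / 1.07^1.5 = 3.93 × 0.6107 / 1.107 = 2.169 d⁻¹.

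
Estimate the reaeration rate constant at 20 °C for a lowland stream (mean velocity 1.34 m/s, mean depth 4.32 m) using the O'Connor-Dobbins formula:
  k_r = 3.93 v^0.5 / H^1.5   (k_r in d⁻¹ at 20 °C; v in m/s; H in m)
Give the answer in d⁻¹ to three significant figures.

k_r ≈ 0.507 d⁻¹

k_r = 3.93 × 1.34^0.5 / 4.32^1.5 = 3.93 × 1.158 / 8.979 = 0.5067 d⁻¹.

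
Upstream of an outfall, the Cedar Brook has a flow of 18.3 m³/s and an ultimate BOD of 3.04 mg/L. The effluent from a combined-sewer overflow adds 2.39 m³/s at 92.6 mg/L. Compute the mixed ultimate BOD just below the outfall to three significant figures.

13.4 mg/L

Flow-weighted mixing: C = (Q_r C_r + Q_w C_w)/(Q_r + Q_w)
= (18.3×3.04 + 2.39×92.6)/(18.3 + 2.39) = 276.9/20.69 = 13.39 mg/L.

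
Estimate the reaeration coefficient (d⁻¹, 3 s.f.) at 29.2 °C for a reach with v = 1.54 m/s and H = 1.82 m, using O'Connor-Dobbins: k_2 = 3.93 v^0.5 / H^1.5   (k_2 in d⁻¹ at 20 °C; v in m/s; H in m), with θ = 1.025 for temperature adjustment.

k_2(20) = 3.93 × 1.54^0.5 / 1.82^1.5 = 3.93 × 1.241 / 2.455 = 1.986 d⁻¹.
k_2(29.2) = 1.986 × 1.025^(29.2−20) = 1.986 × 1.255 = 2.493 d⁻¹.

k_2 ≈ 2.49 d⁻¹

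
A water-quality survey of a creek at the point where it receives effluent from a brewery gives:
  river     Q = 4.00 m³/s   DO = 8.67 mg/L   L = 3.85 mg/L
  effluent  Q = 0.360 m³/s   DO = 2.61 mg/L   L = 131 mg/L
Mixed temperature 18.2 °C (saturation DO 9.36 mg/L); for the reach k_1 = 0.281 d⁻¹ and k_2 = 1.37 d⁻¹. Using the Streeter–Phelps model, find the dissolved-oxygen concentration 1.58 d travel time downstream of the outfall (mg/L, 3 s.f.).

Mixed DO = (4.00×8.67 + 0.360×2.61)/(4.00+0.360) = 35.62/4.360 = 8.170 mg/L.
Mixed L₀ = (4.00×3.85 + 0.360×131)/(4.360) = 62.56/4.360 = 14.35 mg/L.
Initial deficit D₀ = C_s − DO₀ = 9.36 − 8.170 = 1.190 mg/L.
D(1.58) = [0.281×14.35/(1.37−0.281)](e^(−0.281×1.58) − e^(−1.37×1.58)) + 1.190 e^(−1.37×1.58)
= 3.702 × (0.6415 − 0.1148) + 1.190 × 0.1148 = 2.087 mg/L.
DO = 9.36 − 2.087 = 7.273 mg/L.

DO ≈ 7.27 mg/L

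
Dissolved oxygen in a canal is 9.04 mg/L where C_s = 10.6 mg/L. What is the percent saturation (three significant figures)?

85.3 % saturation

% saturation = C/C_s × 100 = 9.04/10.6 × 100 = 85.3 %.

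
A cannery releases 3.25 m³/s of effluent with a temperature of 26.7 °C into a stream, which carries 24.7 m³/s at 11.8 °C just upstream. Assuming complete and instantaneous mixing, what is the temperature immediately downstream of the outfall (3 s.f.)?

Flow-weighted mixing: C = (Q_r C_r + Q_w C_w)/(Q_r + Q_w)
= (24.7×11.8 + 3.25×26.7)/(24.7 + 3.25) = 378.2/27.95 = 13.53 °C.

13.5 °C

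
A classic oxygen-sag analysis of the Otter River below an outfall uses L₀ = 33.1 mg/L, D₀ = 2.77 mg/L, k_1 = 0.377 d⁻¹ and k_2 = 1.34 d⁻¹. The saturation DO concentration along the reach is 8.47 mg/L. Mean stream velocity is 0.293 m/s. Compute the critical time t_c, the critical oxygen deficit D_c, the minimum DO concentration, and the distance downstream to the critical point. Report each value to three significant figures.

t_c ≈ 1.07 d; D_c ≈ 6.23 mg/L; min DO ≈ 2.24 mg/L; x_c ≈ 27.0 km

At the critical point dD/dt = 0, so k_1 L₀ e^(−k_1 t) = k_2 D. Substituting D(t) from the Streeter–Phelps equation and solving for t gives
t_c = ln[(k_2/k_1)(1 − D₀(k_2−k_1)/(k_1 L₀))] / (k_2−k_1).
Here k_2−k_1 = 0.9630 d⁻¹ and 1 − D₀(k_2−k_1)/(k_1 L₀) = 1 − 2.77×0.9630/(0.377×33.1) = 0.7862, so
t_c = ln(3.554 × 0.7862) / 0.9630 = 1.028 / 0.9630 = 1.067 d.
L(t_c) = L₀ e^(−k_1 t_c) = 33.1 × 0.6688 = 22.14 mg/L, and at the critical point k_2 D_c = k_1 L, so D_c = (0.377/1.34) × 22.14 = 6.228 mg/L.
Minimum DO = C_s − D_c = 8.47 − 6.228 = 2.242 mg/L.
x_c = v t_c = 0.293 m/s × 1.067 d × 86400 s/d = 27020 m ≈ 27.0 km.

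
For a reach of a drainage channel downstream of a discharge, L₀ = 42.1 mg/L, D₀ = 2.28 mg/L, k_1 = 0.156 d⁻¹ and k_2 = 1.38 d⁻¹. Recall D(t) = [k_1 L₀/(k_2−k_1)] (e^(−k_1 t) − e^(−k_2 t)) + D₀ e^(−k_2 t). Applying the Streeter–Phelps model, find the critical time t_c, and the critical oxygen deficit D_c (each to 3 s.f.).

At the critical point dD/dt = 0, so k_1 L₀ e^(−k_1 t) = k_2 D. Substituting D(t) from the Streeter–Phelps equation and solving for t gives
t_c = ln[(k_2/k_1)(1 − D₀(k_2−k_1)/(k_1 L₀))] / (k_2−k_1).
Here k_2−k_1 = 1.224 d⁻¹ and 1 − D₀(k_2−k_1)/(k_1 L₀) = 1 − 2.28×1.224/(0.156×42.1) = 0.5751, so
t_c = ln(8.846 × 0.5751) / 1.224 = 1.627 / 1.224 = 1.329 d.
D_c = (k_1/k_2) L₀ e^(−k_1 t_c) = (0.156/1.38) × 42.1 × e^(−0.156×1.329) = 0.1130 × 42.1 × 0.8128 = 3.868 mg/L.

t_c ≈ 1.33 d; D_c ≈ 3.87 mg/L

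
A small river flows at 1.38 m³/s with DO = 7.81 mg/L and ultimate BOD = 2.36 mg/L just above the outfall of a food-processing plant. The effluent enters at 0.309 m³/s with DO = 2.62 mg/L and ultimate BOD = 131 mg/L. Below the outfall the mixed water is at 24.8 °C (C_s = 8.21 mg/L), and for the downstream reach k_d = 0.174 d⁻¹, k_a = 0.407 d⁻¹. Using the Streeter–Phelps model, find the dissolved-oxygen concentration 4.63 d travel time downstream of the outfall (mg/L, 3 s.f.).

Mixed DO = (1.38×7.81 + 0.309×2.62)/(1.38+0.309) = 11.59/1.689 = 6.860 mg/L.
Mixed L₀ = (1.38×2.36 + 0.309×131)/(1.689) = 43.74/1.689 = 25.89 mg/L.
Initial deficit D₀ = C_s − DO₀ = 8.21 − 6.860 = 1.350 mg/L.
D(4.63) = [0.174×25.89/(0.407−0.174)](e^(−0.174×4.63) − e^(−0.407×4.63)) + 1.350 e^(−0.407×4.63)
= 19.34 × (0.4468 − 0.1519) + 1.350 × 0.1519 = 5.907 mg/L.
DO = 8.21 − 5.907 = 2.303 mg/L.

DO ≈ 2.30 mg/L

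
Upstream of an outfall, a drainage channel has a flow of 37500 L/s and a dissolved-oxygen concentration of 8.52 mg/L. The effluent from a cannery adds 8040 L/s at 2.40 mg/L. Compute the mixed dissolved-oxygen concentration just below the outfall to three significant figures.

7.44 mg/L

Flow-weighted mixing: C = (Q_r C_r + Q_w C_w)/(Q_r + Q_w)
= (37500×8.52 + 8040×2.40)/(37500 + 8040) = 338800/45540 = 7.440 mg/L.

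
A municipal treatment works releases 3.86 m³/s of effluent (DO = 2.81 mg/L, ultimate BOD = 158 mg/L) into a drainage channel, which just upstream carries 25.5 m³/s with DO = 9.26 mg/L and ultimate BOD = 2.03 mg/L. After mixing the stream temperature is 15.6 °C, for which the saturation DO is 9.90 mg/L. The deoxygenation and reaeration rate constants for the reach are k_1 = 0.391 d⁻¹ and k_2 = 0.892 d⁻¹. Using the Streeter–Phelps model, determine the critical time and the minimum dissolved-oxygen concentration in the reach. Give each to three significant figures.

t_c ≈ 1.47 d; minimum DO ≈ 4.34 mg/L

Mixed DO = (25.5×9.26 + 3.86×2.81)/(25.5+3.86) = 247.0/29.36 = 8.412 mg/L.
Mixed L₀ = (25.5×2.03 + 3.86×158)/(29.36) = 661.6/29.36 = 22.54 mg/L.
Initial deficit D₀ = C_s − DO₀ = 9.90 − 8.412 = 1.488 mg/L.
t_c = (1/0.5010) ln[(0.892/0.391)(1 − 1.488×0.5010/(0.391×22.54))] = 1.996 × ln(2.088) = 1.470 d.
D_c = (0.391/0.892) × 22.54 × e^(−0.391×1.470) = 0.4383 × 22.54 × 0.5629 = 5.560 mg/L.
Minimum DO = 9.90 − 5.560 = 4.340 mg/L.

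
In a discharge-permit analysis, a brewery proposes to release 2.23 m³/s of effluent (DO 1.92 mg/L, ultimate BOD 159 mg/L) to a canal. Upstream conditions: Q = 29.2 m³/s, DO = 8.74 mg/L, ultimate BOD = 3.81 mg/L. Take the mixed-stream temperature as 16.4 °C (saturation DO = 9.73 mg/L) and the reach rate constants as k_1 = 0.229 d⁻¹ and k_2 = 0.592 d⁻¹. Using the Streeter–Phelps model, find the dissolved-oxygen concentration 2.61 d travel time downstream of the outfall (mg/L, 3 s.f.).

Mixed DO = (29.2×8.74 + 2.23×1.92)/(29.2+2.23) = 259.5/31.43 = 8.256 mg/L.
Mixed L₀ = (29.2×3.81 + 2.23×159)/(31.43) = 465.8/31.43 = 14.82 mg/L.
Initial deficit D₀ = C_s − DO₀ = 9.73 − 8.256 = 1.474 mg/L.
D(2.61) = [0.229×14.82/(0.592−0.229)](e^(−0.229×2.61) − e^(−0.592×2.61)) + 1.474 e^(−0.592×2.61)
= 9.350 × (0.5501 − 0.2133) + 1.474 × 0.2133 = 3.463 mg/L.
DO = 9.73 − 3.463 = 6.267 mg/L.

DO ≈ 6.27 mg/L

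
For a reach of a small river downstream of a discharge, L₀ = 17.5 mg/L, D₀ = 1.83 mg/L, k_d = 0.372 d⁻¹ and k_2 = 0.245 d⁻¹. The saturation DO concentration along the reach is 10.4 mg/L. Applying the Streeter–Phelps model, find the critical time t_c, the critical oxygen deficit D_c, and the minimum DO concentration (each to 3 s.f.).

t_c ≈ 3.01 d; D_c ≈ 8.66 mg/L; min DO ≈ 1.74 mg/L

t_c = [1/(k_2−k_d)] ln[(k_2/k_d)(1 − D₀(k_2−k_d)/(k_d L₀))]
= [1/(0.245−0.372)] ln[(0.245/0.372)(1 − 1.83×-0.1270/(0.372×17.5))]
= (1/-0.1270) ln[0.6586 × 1.036] = -7.874 × ln(0.6821) = -7.874 × -0.3826 = 3.012 d.
D_c = (k_d/k_2) L₀ e^(−k_d t_c) = (0.372/0.245) × 17.5 × e^(−0.372×3.012) = 1.518 × 17.5 × 0.3261 = 8.665 mg/L.
Minimum DO = C_s − D_c = 10.4 − 8.665 = 1.735 mg/L.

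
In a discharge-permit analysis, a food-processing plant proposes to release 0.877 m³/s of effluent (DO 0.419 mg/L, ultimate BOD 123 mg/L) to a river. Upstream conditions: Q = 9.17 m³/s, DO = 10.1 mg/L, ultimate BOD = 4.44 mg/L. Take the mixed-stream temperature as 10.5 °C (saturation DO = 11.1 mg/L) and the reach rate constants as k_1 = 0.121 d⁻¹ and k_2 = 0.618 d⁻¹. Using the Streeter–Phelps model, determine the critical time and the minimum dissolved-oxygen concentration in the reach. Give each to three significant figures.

t_c ≈ 1.84 d; minimum DO ≈ 8.78 mg/L

Mixed DO = (9.17×10.1 + 0.877×0.419)/(9.17+0.877) = 92.98/10.05 = 9.255 mg/L.
Mixed L₀ = (9.17×4.44 + 0.877×123)/(10.05) = 148.6/10.05 = 14.79 mg/L.
Initial deficit D₀ = C_s − DO₀ = 11.1 − 9.255 = 1.845 mg/L.
t_c = (1/0.4970) ln[(0.618/0.121)(1 − 1.845×0.4970/(0.121×14.79))] = 2.012 × ln(2.490) = 1.836 d.
D_c = (0.121/0.618) × 14.79 × e^(−0.121×1.836) = 0.1958 × 14.79 × 0.8008 = 2.319 mg/L.
Minimum DO = 11.1 − 2.319 = 8.781 mg/L.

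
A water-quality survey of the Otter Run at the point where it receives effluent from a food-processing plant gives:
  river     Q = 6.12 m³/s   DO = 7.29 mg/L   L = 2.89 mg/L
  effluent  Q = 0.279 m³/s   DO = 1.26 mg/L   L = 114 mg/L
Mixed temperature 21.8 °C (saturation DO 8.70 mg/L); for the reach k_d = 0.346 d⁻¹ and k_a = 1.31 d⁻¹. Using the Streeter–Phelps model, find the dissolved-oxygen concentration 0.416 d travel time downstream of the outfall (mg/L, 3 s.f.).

DO ≈ 6.94 mg/L

Mixed DO = (6.12×7.29 + 0.279×1.26)/(6.12+0.279) = 44.97/6.399 = 7.027 mg/L.
Mixed L₀ = (6.12×2.89 + 0.279×114)/(6.399) = 49.49/6.399 = 7.734 mg/L.
Initial deficit D₀ = C_s − DO₀ = 8.70 − 7.027 = 1.673 mg/L.
D(0.416) = [0.346×7.734/(1.31−0.346)](e^(−0.346×0.416) − e^(−1.31×0.416)) + 1.673 e^(−1.31×0.416)
= 2.776 × (0.8659 − 0.5799) + 1.673 × 0.5799 = 1.764 mg/L.
DO = 8.70 − 1.764 = 6.936 mg/L.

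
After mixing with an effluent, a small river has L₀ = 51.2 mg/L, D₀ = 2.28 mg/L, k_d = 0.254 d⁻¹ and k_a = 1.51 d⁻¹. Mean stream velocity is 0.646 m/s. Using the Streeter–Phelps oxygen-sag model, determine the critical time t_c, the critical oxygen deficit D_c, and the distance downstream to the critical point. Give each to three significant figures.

With k_a/k_d = 5.945 and 1 − D₀(k_a−k_d)/(k_d L₀) = 0.7798,
t_c = ln(5.945 × 0.7798) / (1.51 − 0.254) = ln(4.636) / 1.256 = 1.534/1.256 = 1.221 d.
L(t_c) = L₀ e^(−k_d t_c) = 51.2 × 0.7333 = 37.55 mg/L, and at the critical point k_a D_c = k_d L, so D_c = (0.254/1.51) × 37.55 = 6.316 mg/L.
x_c = v t_c = 0.646 m/s × 1.221 d × 86400 s/d = 68160 m ≈ 68.2 km.

t_c ≈ 1.22 d; D_c ≈ 6.32 mg/L; x_c ≈ 68.2 km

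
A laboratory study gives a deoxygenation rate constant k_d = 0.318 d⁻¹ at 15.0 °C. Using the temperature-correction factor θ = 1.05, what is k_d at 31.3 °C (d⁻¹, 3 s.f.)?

k_d(T₂) = k_d(T₁) · θ^(T₂−T₁) = 0.318 × 1.05^(31.3−15.0)
= 0.318 × 1.05^16.3 = 0.318 × 2.215 = 0.7044 d⁻¹.

k_d ≈ 0.704 d⁻¹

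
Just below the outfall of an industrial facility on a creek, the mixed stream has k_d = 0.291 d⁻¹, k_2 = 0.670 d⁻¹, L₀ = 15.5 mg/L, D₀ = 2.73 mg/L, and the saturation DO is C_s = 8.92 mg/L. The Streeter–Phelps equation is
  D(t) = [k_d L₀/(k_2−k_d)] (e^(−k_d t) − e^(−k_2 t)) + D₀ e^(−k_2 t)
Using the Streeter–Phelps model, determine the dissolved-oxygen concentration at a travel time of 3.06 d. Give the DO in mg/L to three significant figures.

k_d L₀/(k_2−k_d) = 0.291×15.5/(0.670−0.291) = 4.510/0.3790 = 11.90 mg/L.
e^(−k_d t) = e^(−0.291×3.060) = 0.4105; e^(−k_2 t) = e^(−0.670×3.060) = 0.1287.
D = 11.90 × (0.4105 − 0.1287) + 2.73 × 0.1287 = 3.353 + 0.3514 = 3.705 mg/L.
DO = C_s − D = 8.92 − 3.705 = 5.215 mg/L.

DO ≈ 5.22 mg/L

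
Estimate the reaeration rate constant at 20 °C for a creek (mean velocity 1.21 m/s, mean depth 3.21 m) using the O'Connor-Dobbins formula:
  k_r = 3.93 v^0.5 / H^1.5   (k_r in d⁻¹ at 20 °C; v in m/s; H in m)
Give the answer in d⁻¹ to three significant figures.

k_r ≈ 0.752 d⁻¹

k_r = 3.93 × 1.21^0.5 / 3.21^1.5 = 3.93 × 1.100 / 5.751 = 0.7517 d⁻¹.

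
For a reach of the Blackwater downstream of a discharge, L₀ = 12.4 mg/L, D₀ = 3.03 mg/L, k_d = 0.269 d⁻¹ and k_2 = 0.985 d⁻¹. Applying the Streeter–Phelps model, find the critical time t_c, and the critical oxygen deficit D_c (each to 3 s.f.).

At the critical point dD/dt = 0, so k_d L₀ e^(−k_d t) = k_2 D. Substituting D(t) from the Streeter–Phelps equation and solving for t gives
t_c = ln[(k_2/k_d)(1 − D₀(k_2−k_d)/(k_d L₀))] / (k_2−k_d).
Here k_2−k_d = 0.7160 d⁻¹ and 1 − D₀(k_2−k_d)/(k_d L₀) = 1 − 3.03×0.7160/(0.269×12.4) = 0.3496, so
t_c = ln(3.662 × 0.3496) / 0.7160 = 0.2470 / 0.7160 = 0.3449 d.
D_c = (k_d/k_2) L₀ e^(−k_d t_c) = (0.269/0.985) × 12.4 × e^(−0.269×0.3449) = 0.2731 × 12.4 × 0.9114 = 3.086 mg/L.

t_c ≈ 0.345 d; D_c ≈ 3.09 mg/L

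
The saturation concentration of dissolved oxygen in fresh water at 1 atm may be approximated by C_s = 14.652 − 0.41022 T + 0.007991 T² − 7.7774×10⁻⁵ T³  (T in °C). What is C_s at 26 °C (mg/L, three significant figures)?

C_s = 14.652 − 0.41022×26 + 0.007991×26² − 7.7774×10⁻⁵×26³ = 8.021 mg/L.

C_s ≈ 8.02 mg/L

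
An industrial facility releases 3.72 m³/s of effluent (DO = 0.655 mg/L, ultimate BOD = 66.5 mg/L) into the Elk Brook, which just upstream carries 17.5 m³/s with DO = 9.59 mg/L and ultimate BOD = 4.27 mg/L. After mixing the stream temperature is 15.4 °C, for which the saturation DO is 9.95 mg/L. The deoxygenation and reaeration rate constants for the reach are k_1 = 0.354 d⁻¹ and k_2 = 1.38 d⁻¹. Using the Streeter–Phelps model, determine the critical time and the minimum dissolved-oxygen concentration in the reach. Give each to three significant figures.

Mixed DO = (17.5×9.59 + 3.72×0.655)/(17.5+3.72) = 170.3/21.22 = 8.024 mg/L.
Mixed L₀ = (17.5×4.27 + 3.72×66.5)/(21.22) = 322.1/21.22 = 15.18 mg/L.
Initial deficit D₀ = C_s − DO₀ = 9.95 − 8.024 = 1.926 mg/L.
t_c = (1/1.026) ln[(1.38/0.354)(1 − 1.926×1.026/(0.354×15.18))] = 0.9747 × ln(2.464) = 0.8791 d.
D_c = (0.354/1.38) × 15.18 × e^(−0.354×0.8791) = 0.2565 × 15.18 × 0.7326 = 2.852 mg/L.
Minimum DO = 9.95 − 2.852 = 7.098 mg/L.

t_c ≈ 0.879 d; minimum DO ≈ 7.10 mg/L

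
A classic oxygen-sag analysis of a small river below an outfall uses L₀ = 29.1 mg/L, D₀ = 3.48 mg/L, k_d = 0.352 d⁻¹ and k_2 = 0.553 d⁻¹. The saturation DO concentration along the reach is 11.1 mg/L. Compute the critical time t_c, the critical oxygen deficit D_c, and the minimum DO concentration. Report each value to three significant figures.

t_c ≈ 1.90 d; D_c ≈ 9.50 mg/L; min DO ≈ 1.60 mg/L

With k_2/k_d = 1.571 and 1 − D₀(k_2−k_d)/(k_d L₀) = 0.9317,
t_c = ln(1.571 × 0.9317) / (0.553 − 0.352) = ln(1.464) / 0.2010 = 0.3810/0.2010 = 1.896 d.
L(t_c) = L₀ e^(−k_d t_c) = 29.1 × 0.5131 = 14.93 mg/L, and at the critical point k_2 D_c = k_d L, so D_c = (0.352/0.553) × 14.93 = 9.505 mg/L.
Minimum DO = C_s − D_c = 11.1 − 9.505 = 1.595 mg/L.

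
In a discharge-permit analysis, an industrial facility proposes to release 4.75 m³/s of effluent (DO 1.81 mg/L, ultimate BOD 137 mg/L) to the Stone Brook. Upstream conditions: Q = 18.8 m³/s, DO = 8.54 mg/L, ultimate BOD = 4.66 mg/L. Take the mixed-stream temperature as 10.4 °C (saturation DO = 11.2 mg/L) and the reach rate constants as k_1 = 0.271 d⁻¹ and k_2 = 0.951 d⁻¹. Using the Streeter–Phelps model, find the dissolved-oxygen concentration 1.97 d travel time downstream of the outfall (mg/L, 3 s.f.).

Mixed DO = (18.8×8.54 + 4.75×1.81)/(18.8+4.75) = 169.1/23.55 = 7.183 mg/L.
Mixed L₀ = (18.8×4.66 + 4.75×137)/(23.55) = 738.4/23.55 = 31.35 mg/L.
Initial deficit D₀ = C_s − DO₀ = 11.2 − 7.183 = 4.017 mg/L.
D(1.97) = [0.271×31.35/(0.951−0.271)](e^(−0.271×1.97) − e^(−0.951×1.97)) + 4.017 e^(−0.951×1.97)
= 12.50 × (0.5863 − 0.1536) + 4.017 × 0.1536 = 6.024 mg/L.
DO = 11.2 − 6.024 = 5.176 mg/L.

DO ≈ 5.18 mg/L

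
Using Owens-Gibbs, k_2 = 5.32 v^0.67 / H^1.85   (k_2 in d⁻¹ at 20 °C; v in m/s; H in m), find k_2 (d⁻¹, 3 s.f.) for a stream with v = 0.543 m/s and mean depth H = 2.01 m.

k_2 ≈ 0.971 d⁻¹

k_2 = 5.32 × 0.543^0.67 / 2.01^1.85 = 5.32 × 0.6642 / 3.638 = 0.9712 d⁻¹.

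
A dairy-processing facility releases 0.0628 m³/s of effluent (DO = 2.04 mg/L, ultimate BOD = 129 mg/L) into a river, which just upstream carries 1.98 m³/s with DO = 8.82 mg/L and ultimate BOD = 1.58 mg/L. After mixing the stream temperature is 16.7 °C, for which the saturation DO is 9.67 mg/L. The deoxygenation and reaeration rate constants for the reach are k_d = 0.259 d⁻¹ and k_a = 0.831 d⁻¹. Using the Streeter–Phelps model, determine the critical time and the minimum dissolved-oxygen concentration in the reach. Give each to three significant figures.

t_c ≈ 1.07 d; minimum DO ≈ 8.37 mg/L

Mixed DO = (1.98×8.82 + 0.0628×2.04)/(1.98+0.0628) = 17.59/2.043 = 8.612 mg/L.
Mixed L₀ = (1.98×1.58 + 0.0628×129)/(2.043) = 11.23/2.043 = 5.497 mg/L.
Initial deficit D₀ = C_s − DO₀ = 9.67 − 8.612 = 1.058 mg/L.
t_c = (1/0.5720) ln[(0.831/0.259)(1 − 1.058×0.5720/(0.259×5.497))] = 1.748 × ln(1.844) = 1.070 d.
D_c = (0.259/0.831) × 5.497 × e^(−0.259×1.070) = 0.3117 × 5.497 × 0.7580 = 1.299 mg/L.
Minimum DO = 9.67 − 1.299 = 8.371 mg/L.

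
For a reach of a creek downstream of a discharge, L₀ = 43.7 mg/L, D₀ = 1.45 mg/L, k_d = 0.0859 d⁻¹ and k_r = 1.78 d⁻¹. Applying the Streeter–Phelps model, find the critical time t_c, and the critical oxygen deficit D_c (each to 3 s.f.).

t_c ≈ 1.16 d; D_c ≈ 1.91 mg/L

At the critical point dD/dt = 0, so k_d L₀ e^(−k_d t) = k_r D. Substituting D(t) from the Streeter–Phelps equation and solving for t gives
t_c = ln[(k_r/k_d)(1 − D₀(k_r−k_d)/(k_d L₀))] / (k_r−k_d).
Here k_r−k_d = 1.694 d⁻¹ and 1 − D₀(k_r−k_d)/(k_d L₀) = 1 − 1.45×1.694/(0.0859×43.7) = 0.3456, so
t_c = ln(20.72 × 0.3456) / 1.694 = 1.969 / 1.694 = 1.162 d.
L(t_c) = L₀ e^(−k_d t_c) = 43.7 × 0.9050 = 39.55 mg/L, and at the critical point k_r D_c = k_d L, so D_c = (0.0859/1.78) × 39.55 = 1.909 mg/L.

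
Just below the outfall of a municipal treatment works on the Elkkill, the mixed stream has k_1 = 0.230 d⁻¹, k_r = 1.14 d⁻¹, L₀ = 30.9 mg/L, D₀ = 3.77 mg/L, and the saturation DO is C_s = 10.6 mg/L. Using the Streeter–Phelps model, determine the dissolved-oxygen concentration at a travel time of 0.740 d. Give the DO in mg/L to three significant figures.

k_1 L₀/(k_r−k_1) = 0.230×30.9/(1.14−0.230) = 7.107/0.9100 = 7.810 mg/L.
e^(−k_1 t) = e^(−0.230×0.7400) = 0.8435; e^(−k_r t) = e^(−1.14×0.7400) = 0.4302.
D = 7.810 × (0.8435 − 0.4302) + 3.77 × 0.4302 = 3.228 + 1.622 = 4.850 mg/L.
DO = C_s − D = 10.6 − 4.850 = 5.750 mg/L.

DO ≈ 5.75 mg/L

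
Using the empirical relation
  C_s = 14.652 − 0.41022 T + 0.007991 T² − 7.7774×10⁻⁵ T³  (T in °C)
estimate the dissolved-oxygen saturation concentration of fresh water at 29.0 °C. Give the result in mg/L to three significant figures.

C_s = 14.652 − 0.41022×29.0 + 0.007991×29.0² − 7.7774×10⁻⁵×29.0³ = 7.579 mg/L.

C_s ≈ 7.58 mg/L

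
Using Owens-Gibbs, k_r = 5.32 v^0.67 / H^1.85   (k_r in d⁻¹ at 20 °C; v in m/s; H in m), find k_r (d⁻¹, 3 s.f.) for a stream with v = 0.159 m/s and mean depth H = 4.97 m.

k_r = 5.32 × 0.159^0.67 / 4.97^1.85 = 5.32 × 0.2917 / 19.42 = 0.07991 d⁻¹.

k_r ≈ 0.0799 d⁻¹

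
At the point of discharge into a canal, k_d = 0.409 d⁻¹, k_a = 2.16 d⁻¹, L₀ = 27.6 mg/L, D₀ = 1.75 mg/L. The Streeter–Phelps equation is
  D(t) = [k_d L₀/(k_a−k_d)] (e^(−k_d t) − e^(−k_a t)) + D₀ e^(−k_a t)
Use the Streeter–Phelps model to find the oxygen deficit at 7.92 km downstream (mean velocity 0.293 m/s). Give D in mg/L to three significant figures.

D ≈ 3.28 mg/L

Travel time t = x/v = 7.92 km / (0.293 m/s) = 7920 m / 0.293 m/s = 27030 s = 0.3129 d.
k_d L₀/(k_a−k_d) = 0.409×27.6/(2.16−0.409) = 11.29/1.751 = 6.447 mg/L.
e^(−k_d t) = e^(−0.409×0.3129) = 0.8799; e^(−k_a t) = e^(−2.16×0.3129) = 0.5088.
D = 6.447 × (0.8799 − 0.5088) + 1.75 × 0.5088 = 2.393 + 0.8903 = 3.283 mg/L.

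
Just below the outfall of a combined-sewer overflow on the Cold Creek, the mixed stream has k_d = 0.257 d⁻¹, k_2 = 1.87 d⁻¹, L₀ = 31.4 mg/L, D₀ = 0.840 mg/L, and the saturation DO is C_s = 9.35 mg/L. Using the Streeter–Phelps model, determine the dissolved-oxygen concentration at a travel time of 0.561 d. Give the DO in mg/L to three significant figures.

k_d L₀/(k_2−k_d) = 0.257×31.4/(1.87−0.257) = 8.070/1.613 = 5.003 mg/L.
e^(−k_d t) = e^(−0.257×0.5610) = 0.8657; e^(−k_2 t) = e^(−1.87×0.5610) = 0.3503.
D = 5.003 × (0.8657 − 0.3503) + 0.840 × 0.3503 = 2.579 + 0.2942 = 2.873 mg/L.
DO = C_s − D = 9.35 − 2.873 = 6.477 mg/L.

DO ≈ 6.48 mg/L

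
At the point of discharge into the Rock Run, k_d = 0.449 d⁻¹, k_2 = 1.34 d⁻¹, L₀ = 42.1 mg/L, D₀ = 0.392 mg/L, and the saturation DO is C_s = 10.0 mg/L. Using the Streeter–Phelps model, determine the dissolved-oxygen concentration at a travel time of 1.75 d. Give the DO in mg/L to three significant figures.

DO ≈ 2.33 mg/L

k_d L₀/(k_2−k_d) = 0.449×42.1/(1.34−0.449) = 18.90/0.8910 = 21.22 mg/L.
e^(−k_d t) = e^(−0.449×1.750) = 0.4558; e^(−k_2 t) = e^(−1.34×1.750) = 0.09585.
D = 21.22 × (0.4558 − 0.09585) + 0.392 × 0.09585 = 7.636 + 0.03757 = 7.674 mg/L.
DO = C_s − D = 10.0 − 7.674 = 2.326 mg/L.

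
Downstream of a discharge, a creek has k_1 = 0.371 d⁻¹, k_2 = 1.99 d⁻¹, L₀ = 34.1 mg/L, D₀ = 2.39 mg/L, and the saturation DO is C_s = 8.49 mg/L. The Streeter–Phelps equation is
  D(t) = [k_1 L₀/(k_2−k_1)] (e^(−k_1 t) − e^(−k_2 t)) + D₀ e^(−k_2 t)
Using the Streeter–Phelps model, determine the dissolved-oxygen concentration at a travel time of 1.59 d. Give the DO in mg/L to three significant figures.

k_1 L₀/(k_2−k_1) = 0.371×34.1/(1.99−0.371) = 12.65/1.619 = 7.814 mg/L.
e^(−k_1 t) = e^(−0.371×1.590) = 0.5544; e^(−k_2 t) = e^(−1.99×1.590) = 0.04225.
D = 7.814 × (0.5544 − 0.04225) + 2.39 × 0.04225 = 4.002 + 0.1010 = 4.103 mg/L.
DO = C_s − D = 8.49 − 4.103 = 4.387 mg/L.

DO ≈ 4.39 mg/L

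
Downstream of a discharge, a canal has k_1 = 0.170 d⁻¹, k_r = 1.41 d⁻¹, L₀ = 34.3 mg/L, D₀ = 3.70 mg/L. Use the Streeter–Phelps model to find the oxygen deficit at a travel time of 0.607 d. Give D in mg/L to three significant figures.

D ≈ 3.82 mg/L

k_1 L₀/(k_r−k_1) = 0.170×34.3/(1.41−0.170) = 5.831/1.240 = 4.702 mg/L.
e^(−k_1 t) = e^(−0.170×0.6070) = 0.9020; e^(−k_r t) = e^(−1.41×0.6070) = 0.4249.
D = 4.702 × (0.9020 − 0.4249) + 3.70 × 0.4249 = 2.243 + 1.572 = 3.815 mg/L.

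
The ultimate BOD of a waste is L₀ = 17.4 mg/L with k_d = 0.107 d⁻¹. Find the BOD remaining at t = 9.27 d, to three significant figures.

L ≈ 6.45 mg/L

L_t = L₀ e^(−k_d t) = 17.4 × e^(−0.107×9.27) = 17.4 × 0.3709 = 6.453 mg/L.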